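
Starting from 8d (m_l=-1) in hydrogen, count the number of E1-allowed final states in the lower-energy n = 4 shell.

5

E1 requires Δl = ±1, so l_f ∈ {1, 3}; with 0 ≤ l_f ≤ n_f−1 = 3, the allowed l_f values are {1, 3}.
For l_f = 1: m_f ∈ {m_i−1, m_i, m_i+1} ∩ [−1, 1] = {-1, 0} → 2 states.
For l_f = 3: m_f ∈ {m_i−1, m_i, m_i+1} ∩ [−3, 3] = {-2, -1, 0} → 3 states.
Total: 5.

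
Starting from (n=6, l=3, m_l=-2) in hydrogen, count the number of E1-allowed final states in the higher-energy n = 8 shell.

5

E1 requires Δl = ±1, so l_f ∈ {2, 4}; with 0 ≤ l_f ≤ n_f−1 = 7, the allowed l_f values are {2, 4}.
For l_f = 2: m_f ∈ {m_i−1, m_i, m_i+1} ∩ [−2, 2] = {-2, -1} → 2 states.
For l_f = 4: m_f ∈ {m_i−1, m_i, m_i+1} ∩ [−4, 4] = {-3, -2, -1} → 3 states.
Total: 5.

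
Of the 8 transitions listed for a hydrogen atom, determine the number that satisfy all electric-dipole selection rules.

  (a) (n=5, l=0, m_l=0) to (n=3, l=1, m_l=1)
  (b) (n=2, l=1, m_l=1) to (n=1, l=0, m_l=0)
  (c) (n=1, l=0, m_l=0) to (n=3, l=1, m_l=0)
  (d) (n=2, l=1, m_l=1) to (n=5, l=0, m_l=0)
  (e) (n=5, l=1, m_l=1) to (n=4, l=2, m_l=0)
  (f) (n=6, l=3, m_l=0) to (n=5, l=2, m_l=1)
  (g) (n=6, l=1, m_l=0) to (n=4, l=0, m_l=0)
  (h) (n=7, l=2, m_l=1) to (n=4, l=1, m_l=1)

(a) allowed
(b) allowed
(c) allowed
(d) allowed
(e) allowed
(f) allowed
(g) allowed
(h) allowed
Total allowed: 8 of 8.

8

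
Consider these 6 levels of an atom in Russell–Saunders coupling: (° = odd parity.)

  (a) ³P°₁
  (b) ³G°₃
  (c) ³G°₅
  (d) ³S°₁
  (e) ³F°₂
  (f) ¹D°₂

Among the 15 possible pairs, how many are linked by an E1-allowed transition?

0

(a)–(b): forbidden (parity, ΔL, ΔJ).
(a)–(c): forbidden (parity, ΔL, ΔJ).
(a)–(d): forbidden (parity).
(a)–(e): forbidden (parity, ΔL).
(a)–(f): forbidden (parity, ΔS).
(b)–(c): forbidden (parity, ΔJ).
(b)–(d): forbidden (parity, ΔL, ΔJ).
(b)–(e): forbidden (parity).
(b)–(f): forbidden (parity, ΔS, ΔL).
(c)–(d): forbidden (parity, ΔL, ΔJ).
(c)–(e): forbidden (parity, ΔJ).
(c)–(f): forbidden (parity, ΔS, ΔL, ΔJ).
(d)–(e): forbidden (parity, ΔL).
(d)–(f): forbidden (parity, ΔS, ΔL).
(e)–(f): forbidden (parity, ΔS).
Allowed pairs: 0 of 15.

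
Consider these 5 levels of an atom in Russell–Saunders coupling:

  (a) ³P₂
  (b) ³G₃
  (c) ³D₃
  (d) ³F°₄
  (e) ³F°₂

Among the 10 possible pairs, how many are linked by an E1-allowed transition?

(a)–(b): forbidden (parity, ΔL).
(a)–(c): forbidden (parity).
(a)–(d): forbidden (ΔL, ΔJ).
(a)–(e): forbidden (ΔL).
(b)–(c): forbidden (parity, ΔL).
(b)–(d): allowed.
(b)–(e): allowed.
(c)–(d): allowed.
(c)–(e): allowed.
(d)–(e): forbidden (parity, ΔJ).
Allowed pairs: 4 of 10.

4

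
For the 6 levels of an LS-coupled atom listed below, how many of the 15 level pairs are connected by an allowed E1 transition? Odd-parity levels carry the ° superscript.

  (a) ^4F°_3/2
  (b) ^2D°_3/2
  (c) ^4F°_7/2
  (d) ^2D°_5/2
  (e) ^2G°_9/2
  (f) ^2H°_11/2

(a)–(b): forbidden (parity, ΔS).
(a)–(c): forbidden (parity, ΔJ).
(a)–(d): forbidden (parity, ΔS).
(a)–(e): forbidden (parity, ΔS, ΔJ).
(a)–(f): forbidden (parity, ΔS, ΔL, ΔJ).
(b)–(c): forbidden (parity, ΔS, ΔJ).
(b)–(d): forbidden (parity).
(b)–(e): forbidden (parity, ΔL, ΔJ).
(b)–(f): forbidden (parity, ΔL, ΔJ).
(c)–(d): forbidden (parity, ΔS).
(c)–(e): forbidden (parity, ΔS).
(c)–(f): forbidden (parity, ΔS, ΔL, ΔJ).
(d)–(e): forbidden (parity, ΔL, ΔJ).
(d)–(f): forbidden (parity, ΔL, ΔJ).
(e)–(f): forbidden (parity).
Allowed pairs: 0 of 15.

0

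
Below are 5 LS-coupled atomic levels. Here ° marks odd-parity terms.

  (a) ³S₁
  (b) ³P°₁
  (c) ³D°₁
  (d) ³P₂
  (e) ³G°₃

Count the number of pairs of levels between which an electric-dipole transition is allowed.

3

(a)–(b): allowed.
(a)–(c): forbidden (ΔL).
(a)–(d): forbidden (parity).
(a)–(e): forbidden (ΔL, ΔJ).
(b)–(c): forbidden (parity).
(b)–(d): allowed.
(b)–(e): forbidden (parity, ΔL, ΔJ).
(c)–(d): allowed.
(c)–(e): forbidden (parity, ΔL, ΔJ).
(d)–(e): forbidden (ΔL).
Allowed pairs: 3 of 10.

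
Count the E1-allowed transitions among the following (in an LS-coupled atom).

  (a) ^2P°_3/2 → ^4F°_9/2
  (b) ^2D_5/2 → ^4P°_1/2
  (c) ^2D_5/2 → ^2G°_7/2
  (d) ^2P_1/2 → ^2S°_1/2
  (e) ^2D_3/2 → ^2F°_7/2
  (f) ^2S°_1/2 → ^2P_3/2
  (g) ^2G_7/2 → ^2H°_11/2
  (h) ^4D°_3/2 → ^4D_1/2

3

(a) forbidden (parity, ΔS, ΔL, ΔJ fail)
(b) forbidden (ΔS, ΔJ fail)
(c) forbidden (ΔL fails)
(d) allowed
(e) forbidden (ΔJ fails)
(f) allowed
(g) forbidden (ΔJ fails)
(h) allowed
Total allowed: 3 of 8.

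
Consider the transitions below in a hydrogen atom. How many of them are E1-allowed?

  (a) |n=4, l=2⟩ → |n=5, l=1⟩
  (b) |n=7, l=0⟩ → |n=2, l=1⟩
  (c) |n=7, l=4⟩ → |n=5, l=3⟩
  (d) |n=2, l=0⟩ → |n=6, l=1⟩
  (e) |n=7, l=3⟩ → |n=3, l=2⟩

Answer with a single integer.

(a) allowed
(b) allowed
(c) allowed
(d) allowed
(e) allowed
Total allowed: 5 of 5.

5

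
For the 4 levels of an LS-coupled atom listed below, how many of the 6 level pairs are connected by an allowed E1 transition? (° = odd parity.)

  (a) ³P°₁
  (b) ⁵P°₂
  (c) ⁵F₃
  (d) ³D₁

(a)–(b): forbidden (parity, ΔS).
(a)–(c): forbidden (ΔS, ΔL, ΔJ).
(a)–(d): allowed.
(b)–(c): forbidden (ΔL).
(b)–(d): forbidden (ΔS).
(c)–(d): forbidden (parity, ΔS, ΔJ).
Allowed pairs: 1 of 6.

1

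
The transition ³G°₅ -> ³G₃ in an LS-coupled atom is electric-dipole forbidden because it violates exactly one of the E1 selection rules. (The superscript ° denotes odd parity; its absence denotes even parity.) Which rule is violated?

Parity must change: odd → even — passes.
ΔS = 0: S: 1 → 1 — passes.
ΔL = 0, ±1 (not L=0↔0): L: 4 → 4, ΔL = +0 — passes.
ΔJ = 0, ±1 (not J=0↔0): J: 5 → 3, ΔJ = -2 — fails.

the ΔJ = 0, ±1 rule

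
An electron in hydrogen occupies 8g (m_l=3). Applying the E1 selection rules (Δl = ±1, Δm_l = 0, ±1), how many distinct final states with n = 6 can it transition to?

E1 requires Δl = ±1, so l_f ∈ {3, 5}; with 0 ≤ l_f ≤ n_f−1 = 5, the allowed l_f values are {3, 5}.
For l_f = 3: m_f ∈ {m_i−1, m_i, m_i+1} ∩ [−3, 3] = {2, 3} → 2 states.
For l_f = 5: m_f ∈ {m_i−1, m_i, m_i+1} ∩ [−5, 5] = {2, 3, 4} → 3 states.
Total: 5.

5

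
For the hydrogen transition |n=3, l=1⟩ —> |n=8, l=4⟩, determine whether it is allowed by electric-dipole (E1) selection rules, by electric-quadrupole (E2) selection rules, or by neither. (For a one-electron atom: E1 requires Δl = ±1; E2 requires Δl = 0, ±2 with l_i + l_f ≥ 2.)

neither

Δl = 4 − 1 = +3; l_i + l_f = 5.
E1 (Δl = ±1): not satisfied.
E2 (Δl = 0,±2, l_i+l_f ≥ 2): not satisfied.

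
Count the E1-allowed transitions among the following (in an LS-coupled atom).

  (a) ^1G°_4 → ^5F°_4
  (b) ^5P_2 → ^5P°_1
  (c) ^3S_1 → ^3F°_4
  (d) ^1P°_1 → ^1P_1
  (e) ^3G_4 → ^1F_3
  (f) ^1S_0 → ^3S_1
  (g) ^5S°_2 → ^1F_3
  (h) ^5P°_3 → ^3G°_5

(a) forbidden (parity, ΔS fail)
(b) allowed
(c) forbidden (ΔL, ΔJ fail)
(d) allowed
(e) forbidden (parity, ΔS fail)
(f) forbidden (parity, ΔS, ΔL fail)
(g) forbidden (ΔS, ΔL fail)
(h) forbidden (parity, ΔS, ΔL, ΔJ fail)
Total allowed: 2 of 8.

2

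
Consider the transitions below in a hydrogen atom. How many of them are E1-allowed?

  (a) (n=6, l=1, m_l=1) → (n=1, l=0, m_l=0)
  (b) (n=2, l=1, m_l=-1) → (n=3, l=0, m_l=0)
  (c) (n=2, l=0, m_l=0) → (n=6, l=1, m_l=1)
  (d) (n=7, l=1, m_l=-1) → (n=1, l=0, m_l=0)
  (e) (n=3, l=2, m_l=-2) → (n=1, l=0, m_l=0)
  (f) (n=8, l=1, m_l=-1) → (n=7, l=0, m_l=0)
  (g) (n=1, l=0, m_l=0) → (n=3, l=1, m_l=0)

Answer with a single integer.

6

(a) allowed
(b) allowed
(c) allowed
(d) allowed
(e) forbidden — Δl = -2 (E1 requires Δl = ±1); Δm_l = +2 (E1 requires Δm_l = 0, ±1)
(f) allowed
(g) allowed
Total allowed: 6 of 7.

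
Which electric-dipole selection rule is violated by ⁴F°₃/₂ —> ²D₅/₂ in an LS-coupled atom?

the ΔS = 0 rule

Initial level: S=3/2, L=3, J=3/2, parity odd. Final level: S=1/2, L=2, J=5/2, parity even.
Parity must change: odd → even — passes.
ΔL = 0, ±1 (not L=0↔0): L: 3 → 2, ΔL = -1 — passes.
ΔJ = 0, ±1 (not J=0↔0): J: 3/2 → 5/2, ΔJ = +1 — passes.
ΔS = 0: S: 3/2 → 1/2 — fails.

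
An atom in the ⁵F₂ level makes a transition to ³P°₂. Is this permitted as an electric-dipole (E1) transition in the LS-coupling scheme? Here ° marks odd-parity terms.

forbidden

Initial level: S=2, L=3, J=2, parity even. Final level: S=1, L=1, J=2, parity odd.
ΔJ = 0, ±1 (not J=0↔0): J: 2 → 2, ΔJ = +0 — satisfied.
ΔL = 0, ±1 (not L=0↔0): L: 3 → 1, ΔL = -2 — violated.
ΔS = 0: S: 2 → 1 — violated.
Parity must change: even → odd — satisfied.
Rule(s) violated: ΔS, ΔL.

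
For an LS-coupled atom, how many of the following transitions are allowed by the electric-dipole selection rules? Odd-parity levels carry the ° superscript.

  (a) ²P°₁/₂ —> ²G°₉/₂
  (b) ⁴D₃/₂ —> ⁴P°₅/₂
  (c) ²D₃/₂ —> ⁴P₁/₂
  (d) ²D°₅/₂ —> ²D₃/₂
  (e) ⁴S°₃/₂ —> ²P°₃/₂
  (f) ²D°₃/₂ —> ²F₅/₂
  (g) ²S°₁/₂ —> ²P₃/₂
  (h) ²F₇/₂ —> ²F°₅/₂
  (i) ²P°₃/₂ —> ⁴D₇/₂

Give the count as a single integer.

5

(a) forbidden (parity, ΔL, ΔJ fail)
(b) allowed
(c) forbidden (parity, ΔS fail)
(d) allowed
(e) forbidden (parity, ΔS fail)
(f) allowed
(g) allowed
(h) allowed
(i) forbidden (ΔS, ΔJ fail)
Total allowed: 5 of 9.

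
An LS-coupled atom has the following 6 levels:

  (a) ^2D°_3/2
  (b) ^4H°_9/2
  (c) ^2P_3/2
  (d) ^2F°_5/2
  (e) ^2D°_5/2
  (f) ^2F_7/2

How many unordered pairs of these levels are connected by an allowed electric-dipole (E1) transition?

(a)–(b): forbidden (parity, ΔS, ΔL, ΔJ).
(a)–(c): allowed.
(a)–(d): forbidden (parity).
(a)–(e): forbidden (parity).
(a)–(f): forbidden (ΔJ).
(b)–(c): forbidden (ΔS, ΔL, ΔJ).
(b)–(d): forbidden (parity, ΔS, ΔL, ΔJ).
(b)–(e): forbidden (parity, ΔS, ΔL, ΔJ).
(b)–(f): forbidden (ΔS, ΔL).
(c)–(d): forbidden (ΔL).
(c)–(e): allowed.
(c)–(f): forbidden (parity, ΔL, ΔJ).
(d)–(e): forbidden (parity).
(d)–(f): allowed.
(e)–(f): allowed.
Allowed pairs: 4 of 15.

4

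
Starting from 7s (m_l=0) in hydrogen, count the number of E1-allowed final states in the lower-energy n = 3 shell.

E1 requires Δl = ±1, so l_f ∈ {-1, 1}; with 0 ≤ l_f ≤ n_f−1 = 2, the allowed l_f values are {1}.
For l_f = 1: m_f ∈ {m_i−1, m_i, m_i+1} ∩ [−1, 1] = {-1, 0, 1} → 3 states.
Total: 3.

3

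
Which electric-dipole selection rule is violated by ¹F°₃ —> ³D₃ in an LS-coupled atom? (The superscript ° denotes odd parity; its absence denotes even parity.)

the ΔS = 0 rule

Initial level: S=0, L=3, J=3, parity odd. Final level: S=1, L=2, J=3, parity even.
Parity must change: odd → even — passes.
ΔJ = 0, ±1 (not J=0↔0): J: 3 → 3, ΔJ = +0 — passes.
ΔS = 0: S: 0 → 1 — fails.
ΔL = 0, ±1 (not L=0↔0): L: 3 → 2, ΔL = -1 — passes.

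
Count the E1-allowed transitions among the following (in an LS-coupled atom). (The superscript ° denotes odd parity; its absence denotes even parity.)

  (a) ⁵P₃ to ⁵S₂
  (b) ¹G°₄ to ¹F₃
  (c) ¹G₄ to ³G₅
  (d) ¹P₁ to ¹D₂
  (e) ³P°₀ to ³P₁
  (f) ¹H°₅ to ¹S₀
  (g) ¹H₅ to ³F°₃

(a) forbidden (parity fails)
(b) allowed
(c) forbidden (parity, ΔS fail)
(d) forbidden (parity fails)
(e) allowed
(f) forbidden (ΔL, ΔJ fail)
(g) forbidden (ΔS, ΔL, ΔJ fail)
Total allowed: 2 of 7.

2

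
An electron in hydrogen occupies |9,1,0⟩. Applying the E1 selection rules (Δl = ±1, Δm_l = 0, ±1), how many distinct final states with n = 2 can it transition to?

1

E1 requires Δl = ±1, so l_f ∈ {0, 2}; with 0 ≤ l_f ≤ n_f−1 = 1, the allowed l_f values are {0}.
For l_f = 0: m_f ∈ {m_i−1, m_i, m_i+1} ∩ [−0, 0] = {0} → 1 state.
Total: 1.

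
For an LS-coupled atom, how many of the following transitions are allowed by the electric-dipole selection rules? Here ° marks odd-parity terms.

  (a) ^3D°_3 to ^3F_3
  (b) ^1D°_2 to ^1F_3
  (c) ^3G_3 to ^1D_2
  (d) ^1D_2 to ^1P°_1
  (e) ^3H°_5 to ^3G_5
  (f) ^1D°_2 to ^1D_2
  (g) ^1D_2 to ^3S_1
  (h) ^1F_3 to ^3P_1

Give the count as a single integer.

5

(a) allowed
(b) allowed
(c) forbidden (parity, ΔS, ΔL fail)
(d) allowed
(e) allowed
(f) allowed
(g) forbidden (parity, ΔS, ΔL fail)
(h) forbidden (parity, ΔS, ΔL, ΔJ fail)
Total allowed: 5 of 8.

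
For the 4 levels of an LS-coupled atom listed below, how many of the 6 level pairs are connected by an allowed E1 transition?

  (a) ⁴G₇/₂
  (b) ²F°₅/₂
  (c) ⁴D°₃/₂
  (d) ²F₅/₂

(a)–(b): forbidden (ΔS).
(a)–(c): forbidden (ΔL, ΔJ).
(a)–(d): forbidden (parity, ΔS).
(b)–(c): forbidden (parity, ΔS).
(b)–(d): allowed.
(c)–(d): forbidden (ΔS).
Allowed pairs: 1 of 6.

1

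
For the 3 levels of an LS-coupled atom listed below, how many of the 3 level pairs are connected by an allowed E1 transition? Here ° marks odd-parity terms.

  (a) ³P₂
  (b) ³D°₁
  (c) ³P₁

(a)–(b): allowed.
(a)–(c): forbidden (parity).
(b)–(c): allowed.
Allowed pairs: 2 of 3.

2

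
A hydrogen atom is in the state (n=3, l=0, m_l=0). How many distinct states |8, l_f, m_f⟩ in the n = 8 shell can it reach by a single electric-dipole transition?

3

E1 requires Δl = ±1, so l_f ∈ {-1, 1}; with 0 ≤ l_f ≤ n_f−1 = 7, the allowed l_f values are {1}.
For l_f = 1: m_f ∈ {m_i−1, m_i, m_i+1} ∩ [−1, 1] = {-1, 0, 1} → 3 states.
Total: 3.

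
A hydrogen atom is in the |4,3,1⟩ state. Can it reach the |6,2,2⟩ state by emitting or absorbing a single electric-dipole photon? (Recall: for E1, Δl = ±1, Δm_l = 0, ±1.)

allowed

Initial l = 3, final l = 2, so Δl = -1. E1 requires Δl = ±1: ✓.
m_l: 1 → 2 (Δm_l = +1). |Δm_l| ≤ 1 ✓.
All E1 selection rules are satisfied.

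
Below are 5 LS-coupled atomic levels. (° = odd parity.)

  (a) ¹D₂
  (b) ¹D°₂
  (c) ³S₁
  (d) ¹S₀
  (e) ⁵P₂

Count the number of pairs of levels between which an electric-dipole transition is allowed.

1

(a)–(b): allowed.
(a)–(c): forbidden (parity, ΔS, ΔL).
(a)–(d): forbidden (parity, ΔL, ΔJ).
(a)–(e): forbidden (parity, ΔS).
(b)–(c): forbidden (ΔS, ΔL).
(b)–(d): forbidden (ΔL, ΔJ).
(b)–(e): forbidden (ΔS).
(c)–(d): forbidden (parity, ΔS, ΔL).
(c)–(e): forbidden (parity, ΔS).
(d)–(e): forbidden (parity, ΔS, ΔJ).
Allowed pairs: 1 of 10.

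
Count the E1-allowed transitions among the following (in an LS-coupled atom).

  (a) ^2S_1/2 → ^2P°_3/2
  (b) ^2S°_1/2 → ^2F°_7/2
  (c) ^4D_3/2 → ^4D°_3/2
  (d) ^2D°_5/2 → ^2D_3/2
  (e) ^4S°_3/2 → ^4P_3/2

4

(a) allowed
(b) forbidden (parity, ΔL, ΔJ fail)
(c) allowed
(d) allowed
(e) allowed
Total allowed: 4 of 5.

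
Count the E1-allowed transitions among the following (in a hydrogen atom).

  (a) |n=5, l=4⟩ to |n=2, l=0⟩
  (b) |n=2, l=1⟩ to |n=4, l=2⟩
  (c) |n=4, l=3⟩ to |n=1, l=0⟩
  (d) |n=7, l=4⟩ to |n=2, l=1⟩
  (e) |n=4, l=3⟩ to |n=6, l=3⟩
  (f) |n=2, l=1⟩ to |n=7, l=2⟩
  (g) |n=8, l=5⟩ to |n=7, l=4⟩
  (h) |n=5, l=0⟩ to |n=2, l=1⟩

(a) forbidden — Δl = -4 (E1 requires Δl = ±1)
(b) allowed
(c) forbidden — Δl = -3 (E1 requires Δl = ±1)
(d) forbidden — Δl = -3 (E1 requires Δl = ±1)
(e) forbidden — Δl = +0 (E1 requires Δl = ±1)
(f) allowed
(g) allowed
(h) allowed
Total allowed: 4 of 8.

4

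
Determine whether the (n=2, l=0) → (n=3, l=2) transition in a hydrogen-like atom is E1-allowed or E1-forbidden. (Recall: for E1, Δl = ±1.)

forbidden

l: 0 → 2 (Δl = +2). Δl = ±1 fails.
The transition is electric-dipole forbidden.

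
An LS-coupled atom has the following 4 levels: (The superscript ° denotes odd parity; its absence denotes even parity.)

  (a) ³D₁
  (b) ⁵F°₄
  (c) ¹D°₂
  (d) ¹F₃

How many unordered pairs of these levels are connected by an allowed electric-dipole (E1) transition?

(a)–(b): forbidden (ΔS, ΔJ).
(a)–(c): forbidden (ΔS).
(a)–(d): forbidden (parity, ΔS, ΔJ).
(b)–(c): forbidden (parity, ΔS, ΔJ).
(b)–(d): forbidden (ΔS).
(c)–(d): allowed.
Allowed pairs: 1 of 6.

1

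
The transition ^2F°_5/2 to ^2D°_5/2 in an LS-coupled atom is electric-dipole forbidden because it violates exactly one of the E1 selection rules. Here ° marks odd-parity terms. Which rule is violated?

parity

Initial level: S=1/2, L=3, J=5/2, parity odd. Final level: S=1/2, L=2, J=5/2, parity odd.
ΔL = 0, ±1 (not L=0↔0): L: 3 → 2, ΔL = -1 — satisfied.
Parity must change: odd → odd — violated.
ΔS = 0: S: 1/2 → 1/2 — satisfied.
ΔJ = 0, ±1 (not J=0↔0): J: 5/2 → 5/2, ΔJ = +0 — satisfied.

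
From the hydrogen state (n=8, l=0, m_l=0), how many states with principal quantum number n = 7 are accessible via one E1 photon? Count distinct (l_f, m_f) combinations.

E1 requires Δl = ±1, so l_f ∈ {-1, 1}; with 0 ≤ l_f ≤ n_f−1 = 6, the allowed l_f values are {1}.
For l_f = 1: m_f ∈ {m_i−1, m_i, m_i+1} ∩ [−1, 1] = {-1, 0, 1} → 3 states.
Total: 3.

3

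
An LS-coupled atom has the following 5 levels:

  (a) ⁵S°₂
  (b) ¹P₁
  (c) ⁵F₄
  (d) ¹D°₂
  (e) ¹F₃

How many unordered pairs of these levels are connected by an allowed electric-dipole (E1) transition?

2

(a)–(b): forbidden (ΔS).
(a)–(c): forbidden (ΔL, ΔJ).
(a)–(d): forbidden (parity, ΔS, ΔL).
(a)–(e): forbidden (ΔS, ΔL).
(b)–(c): forbidden (parity, ΔS, ΔL, ΔJ).
(b)–(d): allowed.
(b)–(e): forbidden (parity, ΔL, ΔJ).
(c)–(d): forbidden (ΔS, ΔJ).
(c)–(e): forbidden (parity, ΔS).
(d)–(e): allowed.
Allowed pairs: 2 of 10.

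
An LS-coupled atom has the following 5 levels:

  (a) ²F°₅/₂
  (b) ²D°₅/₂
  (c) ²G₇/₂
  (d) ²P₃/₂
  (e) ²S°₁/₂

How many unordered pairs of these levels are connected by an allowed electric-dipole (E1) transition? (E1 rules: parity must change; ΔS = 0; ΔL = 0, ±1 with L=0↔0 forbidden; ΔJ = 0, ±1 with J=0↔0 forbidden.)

3

(a)–(b): forbidden (parity).
(a)–(c): allowed.
(a)–(d): forbidden (ΔL).
(a)–(e): forbidden (parity, ΔL, ΔJ).
(b)–(c): forbidden (ΔL).
(b)–(d): allowed.
(b)–(e): forbidden (parity, ΔL, ΔJ).
(c)–(d): forbidden (parity, ΔL, ΔJ).
(c)–(e): forbidden (ΔL, ΔJ).
(d)–(e): allowed.
Allowed pairs: 3 of 10.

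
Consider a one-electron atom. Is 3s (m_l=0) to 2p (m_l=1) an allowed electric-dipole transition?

Δl = 1 − 0 = +1; the E1 rule Δl = ±1 is ✓.
m_l: 0 → 1 (Δm_l = +1). |Δm_l| ≤ 1 ✓.
All E1 selection rules are satisfied.

allowed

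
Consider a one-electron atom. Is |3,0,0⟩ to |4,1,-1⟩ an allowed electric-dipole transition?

allowed

l: 0 → 1 (Δl = +1). Δl = ±1 ok.
Δm_l = -1 − (0) = -1. E1 requires Δm_l = 0, ±1: ok.
All E1 selection rules are satisfied.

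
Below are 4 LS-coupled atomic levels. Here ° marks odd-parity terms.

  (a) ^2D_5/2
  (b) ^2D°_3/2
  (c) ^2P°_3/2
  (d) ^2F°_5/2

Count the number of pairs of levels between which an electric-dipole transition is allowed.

(a)–(b): allowed.
(a)–(c): allowed.
(a)–(d): allowed.
(b)–(c): forbidden (parity).
(b)–(d): forbidden (parity).
(c)–(d): forbidden (parity, ΔL).
Allowed pairs: 3 of 6.

3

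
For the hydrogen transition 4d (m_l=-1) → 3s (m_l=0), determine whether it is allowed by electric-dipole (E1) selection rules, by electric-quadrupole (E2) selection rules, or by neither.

E2

Δl = 0 − 2 = -2; l_i + l_f = 2.
Δm_l = +1.
E1 (Δl = ±1, |Δm_l| ≤ 1): not satisfied.
E2 (Δl = 0,±2, l_i+l_f ≥ 2, |Δm_l| ≤ 2): satisfied.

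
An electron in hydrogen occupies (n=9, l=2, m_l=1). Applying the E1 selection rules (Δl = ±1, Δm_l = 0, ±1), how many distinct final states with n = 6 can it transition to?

5

E1 requires Δl = ±1, so l_f ∈ {1, 3}; with 0 ≤ l_f ≤ n_f−1 = 5, the allowed l_f values are {1, 3}.
For l_f = 1: m_f ∈ {m_i−1, m_i, m_i+1} ∩ [−1, 1] = {0, 1} → 2 states.
For l_f = 3: m_f ∈ {m_i−1, m_i, m_i+1} ∩ [−3, 3] = {0, 1, 2} → 3 states.
Total: 5.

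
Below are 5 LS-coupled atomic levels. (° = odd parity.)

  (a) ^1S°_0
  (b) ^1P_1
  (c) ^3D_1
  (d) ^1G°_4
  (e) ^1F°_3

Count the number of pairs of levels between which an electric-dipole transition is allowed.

1

(a)–(b): allowed.
(a)–(c): forbidden (ΔS, ΔL).
(a)–(d): forbidden (parity, ΔL, ΔJ).
(a)–(e): forbidden (parity, ΔL, ΔJ).
(b)–(c): forbidden (parity, ΔS).
(b)–(d): forbidden (ΔL, ΔJ).
(b)–(e): forbidden (ΔL, ΔJ).
(c)–(d): forbidden (ΔS, ΔL, ΔJ).
(c)–(e): forbidden (ΔS, ΔJ).
(d)–(e): forbidden (parity).
Allowed pairs: 1 of 10.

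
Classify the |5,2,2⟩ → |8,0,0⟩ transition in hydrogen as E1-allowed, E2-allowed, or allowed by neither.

Δl = 0 − 2 = -2; l_i + l_f = 2.
Δm_l = -2.
E1 (Δl = ±1, |Δm_l| ≤ 1): not satisfied.
E2 (Δl = 0,±2, l_i+l_f ≥ 2, |Δm_l| ≤ 2): satisfied.

E2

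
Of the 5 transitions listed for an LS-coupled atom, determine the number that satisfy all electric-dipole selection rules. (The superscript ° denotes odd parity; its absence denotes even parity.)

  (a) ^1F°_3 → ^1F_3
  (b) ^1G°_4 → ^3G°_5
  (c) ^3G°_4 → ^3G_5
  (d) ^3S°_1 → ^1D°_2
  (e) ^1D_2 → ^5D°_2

2

(a) allowed
(b) forbidden (parity, ΔS fail)
(c) allowed
(d) forbidden (parity, ΔS, ΔL fail)
(e) forbidden (ΔS fails)
Total allowed: 2 of 5.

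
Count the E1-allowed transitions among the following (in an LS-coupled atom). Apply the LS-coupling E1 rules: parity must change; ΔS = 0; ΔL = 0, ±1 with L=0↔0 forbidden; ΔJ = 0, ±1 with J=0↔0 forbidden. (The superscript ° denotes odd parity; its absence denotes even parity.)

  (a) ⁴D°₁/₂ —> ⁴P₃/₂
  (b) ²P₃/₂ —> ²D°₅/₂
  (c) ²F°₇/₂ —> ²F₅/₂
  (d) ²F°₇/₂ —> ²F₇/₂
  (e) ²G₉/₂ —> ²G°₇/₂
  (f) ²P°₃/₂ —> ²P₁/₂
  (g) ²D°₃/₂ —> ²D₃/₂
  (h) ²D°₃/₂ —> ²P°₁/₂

(a) allowed
(b) allowed
(c) allowed
(d) allowed
(e) allowed
(f) allowed
(g) allowed
(h) forbidden (parity fails)
Total allowed: 7 of 8.

7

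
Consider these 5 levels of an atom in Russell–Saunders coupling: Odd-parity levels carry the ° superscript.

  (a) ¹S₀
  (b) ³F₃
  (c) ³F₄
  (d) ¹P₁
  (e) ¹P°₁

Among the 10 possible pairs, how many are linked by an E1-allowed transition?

(a)–(b): forbidden (parity, ΔS, ΔL, ΔJ).
(a)–(c): forbidden (parity, ΔS, ΔL, ΔJ).
(a)–(d): forbidden (parity).
(a)–(e): allowed.
(b)–(c): forbidden (parity).
(b)–(d): forbidden (parity, ΔS, ΔL, ΔJ).
(b)–(e): forbidden (ΔS, ΔL, ΔJ).
(c)–(d): forbidden (parity, ΔS, ΔL, ΔJ).
(c)–(e): forbidden (ΔS, ΔL, ΔJ).
(d)–(e): allowed.
Allowed pairs: 2 of 10.

2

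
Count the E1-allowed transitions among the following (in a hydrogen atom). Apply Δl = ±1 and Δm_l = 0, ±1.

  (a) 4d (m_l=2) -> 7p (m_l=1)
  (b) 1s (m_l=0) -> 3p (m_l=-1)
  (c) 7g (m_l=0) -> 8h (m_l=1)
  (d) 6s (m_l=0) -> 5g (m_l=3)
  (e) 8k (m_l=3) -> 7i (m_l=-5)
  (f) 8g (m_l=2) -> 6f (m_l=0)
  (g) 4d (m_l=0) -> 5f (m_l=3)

3

(a) allowed
(b) allowed
(c) allowed
(d) forbidden — Δl = +4 (E1 requires Δl = ±1); Δm_l = +3 (E1 requires Δm_l = 0, ±1)
(e) forbidden — Δm_l = -8 (E1 requires Δm_l = 0, ±1)
(f) forbidden — Δm_l = -2 (E1 requires Δm_l = 0, ±1)
(g) forbidden — Δm_l = +3 (E1 requires Δm_l = 0, ±1)
Total allowed: 3 of 7.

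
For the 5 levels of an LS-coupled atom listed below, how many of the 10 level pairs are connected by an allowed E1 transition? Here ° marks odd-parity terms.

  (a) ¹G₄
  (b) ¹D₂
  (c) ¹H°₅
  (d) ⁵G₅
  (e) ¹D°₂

(a)–(b): forbidden (parity, ΔL, ΔJ).
(a)–(c): allowed.
(a)–(d): forbidden (parity, ΔS).
(a)–(e): forbidden (ΔL, ΔJ).
(b)–(c): forbidden (ΔL, ΔJ).
(b)–(d): forbidden (parity, ΔS, ΔL, ΔJ).
(b)–(e): allowed.
(c)–(d): forbidden (ΔS).
(c)–(e): forbidden (parity, ΔL, ΔJ).
(d)–(e): forbidden (ΔS, ΔL, ΔJ).
Allowed pairs: 2 of 10.

2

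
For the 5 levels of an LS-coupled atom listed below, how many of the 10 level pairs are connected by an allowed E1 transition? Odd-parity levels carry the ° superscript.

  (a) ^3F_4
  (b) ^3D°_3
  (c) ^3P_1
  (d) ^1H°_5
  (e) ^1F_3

(a)–(b): allowed.
(a)–(c): forbidden (parity, ΔL, ΔJ).
(a)–(d): forbidden (ΔS, ΔL).
(a)–(e): forbidden (parity, ΔS).
(b)–(c): forbidden (ΔJ).
(b)–(d): forbidden (parity, ΔS, ΔL, ΔJ).
(b)–(e): forbidden (ΔS).
(c)–(d): forbidden (ΔS, ΔL, ΔJ).
(c)–(e): forbidden (parity, ΔS, ΔL, ΔJ).
(d)–(e): forbidden (ΔL, ΔJ).
Allowed pairs: 1 of 10.

1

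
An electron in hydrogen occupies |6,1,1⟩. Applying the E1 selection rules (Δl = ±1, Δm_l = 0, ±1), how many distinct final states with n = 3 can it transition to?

4

E1 requires Δl = ±1, so l_f ∈ {0, 2}; with 0 ≤ l_f ≤ n_f−1 = 2, the allowed l_f values are {0, 2}.
For l_f = 0: m_f ∈ {m_i−1, m_i, m_i+1} ∩ [−0, 0] = {0} → 1 state.
For l_f = 2: m_f ∈ {m_i−1, m_i, m_i+1} ∩ [−2, 2] = {0, 1, 2} → 3 states.
Total: 4.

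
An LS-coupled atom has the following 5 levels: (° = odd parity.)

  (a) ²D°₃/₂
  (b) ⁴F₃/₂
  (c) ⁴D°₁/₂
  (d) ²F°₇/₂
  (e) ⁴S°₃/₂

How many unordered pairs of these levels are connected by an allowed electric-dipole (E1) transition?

(a)–(b): forbidden (ΔS).
(a)–(c): forbidden (parity, ΔS).
(a)–(d): forbidden (parity, ΔJ).
(a)–(e): forbidden (parity, ΔS, ΔL).
(b)–(c): allowed.
(b)–(d): forbidden (ΔS, ΔJ).
(b)–(e): forbidden (ΔL).
(c)–(d): forbidden (parity, ΔS, ΔJ).
(c)–(e): forbidden (parity, ΔL).
(d)–(e): forbidden (parity, ΔS, ΔL, ΔJ).
Allowed pairs: 1 of 10.

1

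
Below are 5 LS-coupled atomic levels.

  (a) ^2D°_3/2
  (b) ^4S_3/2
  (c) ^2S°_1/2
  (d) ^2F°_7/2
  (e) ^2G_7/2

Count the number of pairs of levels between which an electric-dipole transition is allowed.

(a)–(b): forbidden (ΔS, ΔL).
(a)–(c): forbidden (parity, ΔL).
(a)–(d): forbidden (parity, ΔJ).
(a)–(e): forbidden (ΔL, ΔJ).
(b)–(c): forbidden (ΔS, ΔL).
(b)–(d): forbidden (ΔS, ΔL, ΔJ).
(b)–(e): forbidden (parity, ΔS, ΔL, ΔJ).
(c)–(d): forbidden (parity, ΔL, ΔJ).
(c)–(e): forbidden (ΔL, ΔJ).
(d)–(e): allowed.
Allowed pairs: 1 of 10.

1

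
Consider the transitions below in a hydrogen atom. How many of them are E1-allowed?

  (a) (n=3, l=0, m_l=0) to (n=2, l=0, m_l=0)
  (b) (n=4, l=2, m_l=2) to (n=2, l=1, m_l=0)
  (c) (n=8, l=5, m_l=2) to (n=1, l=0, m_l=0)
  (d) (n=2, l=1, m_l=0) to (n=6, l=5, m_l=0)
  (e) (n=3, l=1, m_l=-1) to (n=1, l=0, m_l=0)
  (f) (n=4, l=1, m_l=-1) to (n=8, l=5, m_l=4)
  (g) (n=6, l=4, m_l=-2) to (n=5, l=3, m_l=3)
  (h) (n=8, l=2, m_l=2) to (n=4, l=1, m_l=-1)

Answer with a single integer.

(a) forbidden — Δl = +0 (E1 requires Δl = ±1)
(b) forbidden — Δm_l = -2 (E1 requires Δm_l = 0, ±1)
(c) forbidden — Δl = -5 (E1 requires Δl = ±1); Δm_l = -2 (E1 requires Δm_l = 0, ±1)
(d) forbidden — Δl = +4 (E1 requires Δl = ±1)
(e) allowed
(f) forbidden — Δl = +4 (E1 requires Δl = ±1); Δm_l = +5 (E1 requires Δm_l = 0, ±1)
(g) forbidden — Δm_l = +5 (E1 requires Δm_l = 0, ±1)
(h) forbidden — Δm_l = -3 (E1 requires Δm_l = 0, ±1)
Total allowed: 1 of 8.

1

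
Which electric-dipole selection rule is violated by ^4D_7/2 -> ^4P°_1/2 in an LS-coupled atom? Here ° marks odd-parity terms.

Reading off the term symbols: S 3/2→3/2, L 2→1, J 7/2→1/2, parity even→odd.
ΔJ = 0, ±1 (not J=0↔0): J: 7/2 → 1/2, ΔJ = -3 — violated.
ΔS = 0: S: 3/2 → 3/2 — satisfied.
ΔL = 0, ±1 (not L=0↔0): L: 2 → 1, ΔL = -1 — satisfied.
Parity must change: even → odd — satisfied.

the ΔJ = 0, ±1 rule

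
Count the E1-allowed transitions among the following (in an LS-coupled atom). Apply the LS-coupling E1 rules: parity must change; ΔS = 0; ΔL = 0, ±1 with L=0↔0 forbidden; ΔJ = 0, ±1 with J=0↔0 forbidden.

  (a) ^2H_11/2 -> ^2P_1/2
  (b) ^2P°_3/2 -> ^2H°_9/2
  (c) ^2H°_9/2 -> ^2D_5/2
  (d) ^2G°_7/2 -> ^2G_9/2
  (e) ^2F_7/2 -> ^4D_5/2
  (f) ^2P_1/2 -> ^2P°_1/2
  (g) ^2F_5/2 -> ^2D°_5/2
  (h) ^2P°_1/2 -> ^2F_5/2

3

(a) forbidden (parity, ΔL, ΔJ fail)
(b) forbidden (parity, ΔL, ΔJ fail)
(c) forbidden (ΔL, ΔJ fail)
(d) allowed
(e) forbidden (parity, ΔS fail)
(f) allowed
(g) allowed
(h) forbidden (ΔL, ΔJ fail)
Total allowed: 3 of 8.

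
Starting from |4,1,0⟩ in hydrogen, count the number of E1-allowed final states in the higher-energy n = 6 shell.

4

E1 requires Δl = ±1, so l_f ∈ {0, 2}; with 0 ≤ l_f ≤ n_f−1 = 5, the allowed l_f values are {0, 2}.
For l_f = 0: m_f ∈ {m_i−1, m_i, m_i+1} ∩ [−0, 0] = {0} → 1 state.
For l_f = 2: m_f ∈ {m_i−1, m_i, m_i+1} ∩ [−2, 2] = {-1, 0, 1} → 3 states.
Total: 4.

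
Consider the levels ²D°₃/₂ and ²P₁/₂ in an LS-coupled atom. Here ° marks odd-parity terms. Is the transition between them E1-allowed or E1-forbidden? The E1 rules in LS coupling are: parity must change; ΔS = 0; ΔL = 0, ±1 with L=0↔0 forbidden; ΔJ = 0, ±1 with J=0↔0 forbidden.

allowed

Initial level: S=1/2, L=2, J=3/2, parity odd. Final level: S=1/2, L=1, J=1/2, parity even.
ΔJ = 0, ±1 (not J=0↔0): J: 3/2 → 1/2, ΔJ = -1 — satisfied.
ΔS = 0: S: 1/2 → 1/2 — satisfied.
ΔL = 0, ±1 (not L=0↔0): L: 2 → 1, ΔL = -1 — satisfied.
Parity must change: odd → even — satisfied.
All four E1 rules are satisfied.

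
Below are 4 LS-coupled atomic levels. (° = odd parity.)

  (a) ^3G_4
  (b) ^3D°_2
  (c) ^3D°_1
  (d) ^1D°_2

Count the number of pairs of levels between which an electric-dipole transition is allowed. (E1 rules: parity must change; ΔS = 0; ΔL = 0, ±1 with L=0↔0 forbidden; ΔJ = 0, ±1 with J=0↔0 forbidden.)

(a)–(b): forbidden (ΔL, ΔJ).
(a)–(c): forbidden (ΔL, ΔJ).
(a)–(d): forbidden (ΔS, ΔL, ΔJ).
(b)–(c): forbidden (parity).
(b)–(d): forbidden (parity, ΔS).
(c)–(d): forbidden (parity, ΔS).
Allowed pairs: 0 of 6.

0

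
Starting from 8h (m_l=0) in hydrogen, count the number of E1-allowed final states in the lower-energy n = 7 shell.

E1 requires Δl = ±1, so l_f ∈ {4, 6}; with 0 ≤ l_f ≤ n_f−1 = 6, the allowed l_f values are {4, 6}.
For l_f = 4: m_f ∈ {m_i−1, m_i, m_i+1} ∩ [−4, 4] = {-1, 0, 1} → 3 states.
For l_f = 6: m_f ∈ {m_i−1, m_i, m_i+1} ∩ [−6, 6] = {-1, 0, 1} → 3 states.
Total: 6.

6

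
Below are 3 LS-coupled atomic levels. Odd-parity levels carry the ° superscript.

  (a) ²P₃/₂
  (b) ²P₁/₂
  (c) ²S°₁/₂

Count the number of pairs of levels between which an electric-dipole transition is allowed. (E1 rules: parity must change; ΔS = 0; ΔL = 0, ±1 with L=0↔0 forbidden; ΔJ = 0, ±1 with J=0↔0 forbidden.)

2

(a)–(b): forbidden (parity).
(a)–(c): allowed.
(b)–(c): allowed.
Allowed pairs: 2 of 3.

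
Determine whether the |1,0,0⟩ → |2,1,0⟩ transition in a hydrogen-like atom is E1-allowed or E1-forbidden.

allowed

Initial l = 0, final l = 1, so Δl = +1. E1 requires Δl = ±1: ✓.
m_l: 0 → 0 (Δm_l = +0). |Δm_l| ≤ 1 ✓.
All E1 selection rules are satisfied.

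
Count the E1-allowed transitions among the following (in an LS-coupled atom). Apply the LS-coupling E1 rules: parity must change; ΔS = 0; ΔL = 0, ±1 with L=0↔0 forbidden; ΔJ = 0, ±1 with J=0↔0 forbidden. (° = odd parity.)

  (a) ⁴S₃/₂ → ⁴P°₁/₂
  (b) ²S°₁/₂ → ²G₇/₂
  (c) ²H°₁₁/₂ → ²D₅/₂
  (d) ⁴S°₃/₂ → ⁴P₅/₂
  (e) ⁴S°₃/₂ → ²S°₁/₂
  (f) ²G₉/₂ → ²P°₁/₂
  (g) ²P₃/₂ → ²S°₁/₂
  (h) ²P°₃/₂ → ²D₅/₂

4

(a) allowed
(b) forbidden (ΔL, ΔJ fail)
(c) forbidden (ΔL, ΔJ fail)
(d) allowed
(e) forbidden (parity, ΔS, ΔL fail)
(f) forbidden (ΔL, ΔJ fail)
(g) allowed
(h) allowed
Total allowed: 4 of 8.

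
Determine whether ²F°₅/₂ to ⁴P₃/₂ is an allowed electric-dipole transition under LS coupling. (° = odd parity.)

Initial level: S=1/2, L=3, J=5/2, parity odd. Final level: S=3/2, L=1, J=3/2, parity even.
Parity must change: odd → even — ✓.
ΔS = 0: S: 1/2 → 3/2 — ✗.
ΔL = 0, ±1 (not L=0↔0): L: 3 → 1, ΔL = -2 — ✗.
ΔJ = 0, ±1 (not J=0↔0): J: 5/2 → 3/2, ΔJ = -1 — ✓.
Rule(s) violated: ΔS, ΔL.

forbidden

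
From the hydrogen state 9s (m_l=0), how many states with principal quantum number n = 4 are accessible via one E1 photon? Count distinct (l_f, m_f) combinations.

3

E1 requires Δl = ±1, so l_f ∈ {-1, 1}; with 0 ≤ l_f ≤ n_f−1 = 3, the allowed l_f values are {1}.
For l_f = 1: m_f ∈ {m_i−1, m_i, m_i+1} ∩ [−1, 1] = {-1, 0, 1} → 3 states.
Total: 3.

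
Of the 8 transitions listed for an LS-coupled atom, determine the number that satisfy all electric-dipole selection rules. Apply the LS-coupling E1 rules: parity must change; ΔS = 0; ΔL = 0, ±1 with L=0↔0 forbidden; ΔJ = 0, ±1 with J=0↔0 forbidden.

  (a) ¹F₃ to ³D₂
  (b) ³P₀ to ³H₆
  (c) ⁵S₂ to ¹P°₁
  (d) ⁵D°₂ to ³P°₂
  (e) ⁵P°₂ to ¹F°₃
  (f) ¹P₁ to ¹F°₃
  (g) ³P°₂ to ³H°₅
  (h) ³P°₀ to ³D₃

(a) forbidden (parity, ΔS fail)
(b) forbidden (parity, ΔL, ΔJ fail)
(c) forbidden (ΔS fails)
(d) forbidden (parity, ΔS fail)
(e) forbidden (parity, ΔS, ΔL fail)
(f) forbidden (ΔL, ΔJ fail)
(g) forbidden (parity, ΔL, ΔJ fail)
(h) forbidden (ΔJ fails)
Total allowed: 0 of 8.

0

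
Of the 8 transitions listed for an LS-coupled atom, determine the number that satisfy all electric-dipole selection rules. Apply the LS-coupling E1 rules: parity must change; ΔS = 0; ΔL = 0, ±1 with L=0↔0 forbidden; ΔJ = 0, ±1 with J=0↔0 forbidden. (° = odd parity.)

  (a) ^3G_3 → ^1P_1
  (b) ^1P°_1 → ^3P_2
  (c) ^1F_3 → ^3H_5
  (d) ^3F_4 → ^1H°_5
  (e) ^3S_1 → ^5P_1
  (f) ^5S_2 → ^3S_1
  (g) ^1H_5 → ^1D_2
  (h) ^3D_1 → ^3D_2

0

(a) forbidden (parity, ΔS, ΔL, ΔJ fail)
(b) forbidden (ΔS fails)
(c) forbidden (parity, ΔS, ΔL, ΔJ fail)
(d) forbidden (ΔS, ΔL fail)
(e) forbidden (parity, ΔS fail)
(f) forbidden (parity, ΔS, ΔL fail)
(g) forbidden (parity, ΔL, ΔJ fail)
(h) forbidden (parity fails)
Total allowed: 0 of 8.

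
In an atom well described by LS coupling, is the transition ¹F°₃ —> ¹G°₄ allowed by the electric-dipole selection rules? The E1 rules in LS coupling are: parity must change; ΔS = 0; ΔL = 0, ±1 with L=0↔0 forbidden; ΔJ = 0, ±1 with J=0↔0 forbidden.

forbidden

Initial level: S=0, L=3, J=3, parity odd. Final level: S=0, L=4, J=4, parity odd.
Parity must change: odd → odd — ✗.
ΔS = 0: S: 0 → 0 — ✓.
ΔL = 0, ±1 (not L=0↔0): L: 3 → 4, ΔL = +1 — ✓.
ΔJ = 0, ±1 (not J=0↔0): J: 3 → 4, ΔJ = +1 — ✓.
Rule(s) violated: parity.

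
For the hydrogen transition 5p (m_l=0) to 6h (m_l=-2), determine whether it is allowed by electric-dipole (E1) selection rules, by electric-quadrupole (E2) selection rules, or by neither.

neither

Δl = 5 − 1 = +4; l_i + l_f = 6.
Δm_l = -2.
E1 (Δl = ±1, |Δm_l| ≤ 1): not satisfied.
E2 (Δl = 0,±2, l_i+l_f ≥ 2, |Δm_l| ≤ 2): not satisfied.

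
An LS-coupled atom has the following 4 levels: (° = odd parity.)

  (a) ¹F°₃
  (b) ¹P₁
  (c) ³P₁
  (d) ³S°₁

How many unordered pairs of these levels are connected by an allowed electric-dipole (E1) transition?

1

(a)–(b): forbidden (ΔL, ΔJ).
(a)–(c): forbidden (ΔS, ΔL, ΔJ).
(a)–(d): forbidden (parity, ΔS, ΔL, ΔJ).
(b)–(c): forbidden (parity, ΔS).
(b)–(d): forbidden (ΔS).
(c)–(d): allowed.
Allowed pairs: 1 of 6.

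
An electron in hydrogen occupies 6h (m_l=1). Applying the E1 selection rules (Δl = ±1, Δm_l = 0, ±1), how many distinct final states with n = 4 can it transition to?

E1 requires l_f ∈ {4, 6}, but neither lies in [0, 3], so no final state is reachable.
Total: 0.

0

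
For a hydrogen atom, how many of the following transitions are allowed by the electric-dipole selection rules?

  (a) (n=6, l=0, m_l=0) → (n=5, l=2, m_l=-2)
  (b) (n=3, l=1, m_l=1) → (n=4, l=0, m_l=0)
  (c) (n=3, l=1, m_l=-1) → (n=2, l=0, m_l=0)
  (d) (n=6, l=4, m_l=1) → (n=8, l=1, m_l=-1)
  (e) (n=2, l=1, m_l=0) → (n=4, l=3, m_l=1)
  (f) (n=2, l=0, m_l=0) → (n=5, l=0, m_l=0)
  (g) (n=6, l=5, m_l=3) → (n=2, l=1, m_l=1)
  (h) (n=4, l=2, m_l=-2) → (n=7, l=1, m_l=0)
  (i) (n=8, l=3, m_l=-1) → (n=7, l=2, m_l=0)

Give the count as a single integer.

3

(a) forbidden — Δl = +2 (E1 requires Δl = ±1); Δm_l = -2 (E1 requires Δm_l = 0, ±1)
(b) allowed
(c) allowed
(d) forbidden — Δl = -3 (E1 requires Δl = ±1); Δm_l = -2 (E1 requires Δm_l = 0, ±1)
(e) forbidden — Δl = +2 (E1 requires Δl = ±1)
(f) forbidden — Δl = +0 (E1 requires Δl = ±1)
(g) forbidden — Δl = -4 (E1 requires Δl = ±1); Δm_l = -2 (E1 requires Δm_l = 0, ±1)
(h) forbidden — Δm_l = +2 (E1 requires Δm_l = 0, ±1)
(i) allowed
Total allowed: 3 of 9.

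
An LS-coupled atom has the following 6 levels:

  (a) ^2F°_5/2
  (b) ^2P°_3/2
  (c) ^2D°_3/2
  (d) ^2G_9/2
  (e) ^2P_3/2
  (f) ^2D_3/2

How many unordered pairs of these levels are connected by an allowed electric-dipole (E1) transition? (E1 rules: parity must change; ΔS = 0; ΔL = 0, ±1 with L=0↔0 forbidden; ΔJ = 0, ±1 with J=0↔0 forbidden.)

(a)–(b): forbidden (parity, ΔL).
(a)–(c): forbidden (parity).
(a)–(d): forbidden (ΔJ).
(a)–(e): forbidden (ΔL).
(a)–(f): allowed.
(b)–(c): forbidden (parity).
(b)–(d): forbidden (ΔL, ΔJ).
(b)–(e): allowed.
(b)–(f): allowed.
(c)–(d): forbidden (ΔL, ΔJ).
(c)–(e): allowed.
(c)–(f): allowed.
(d)–(e): forbidden (parity, ΔL, ΔJ).
(d)–(f): forbidden (parity, ΔL, ΔJ).
(e)–(f): forbidden (parity).
Allowed pairs: 5 of 15.

5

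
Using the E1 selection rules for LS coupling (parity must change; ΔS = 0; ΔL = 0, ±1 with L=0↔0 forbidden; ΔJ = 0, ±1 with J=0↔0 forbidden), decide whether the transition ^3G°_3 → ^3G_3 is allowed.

Initial level: S=1, L=4, J=3, parity odd. Final level: S=1, L=4, J=3, parity even.
ΔJ = 0, ±1 (not J=0↔0): J: 3 → 3, ΔJ = +0 — ✓.
ΔS = 0: S: 1 → 1 — ✓.
Parity must change: odd → even — ✓.
ΔL = 0, ±1 (not L=0↔0): L: 4 → 4, ΔL = +0 — ✓.
All four E1 rules are satisfied.

allowed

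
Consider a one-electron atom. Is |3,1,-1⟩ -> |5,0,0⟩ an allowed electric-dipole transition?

allowed

Initial l = 1, final l = 0, so Δl = -1. E1 requires Δl = ±1: satisfied.
m_l: -1 → 0 (Δm_l = +1). |Δm_l| ≤ 1 satisfied.
All E1 selection rules are satisfied.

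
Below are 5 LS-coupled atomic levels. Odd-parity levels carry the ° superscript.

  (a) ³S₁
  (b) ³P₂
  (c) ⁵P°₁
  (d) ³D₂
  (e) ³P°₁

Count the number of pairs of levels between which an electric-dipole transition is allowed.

3

(a)–(b): forbidden (parity).
(a)–(c): forbidden (ΔS).
(a)–(d): forbidden (parity, ΔL).
(a)–(e): allowed.
(b)–(c): forbidden (ΔS).
(b)–(d): forbidden (parity).
(b)–(e): allowed.
(c)–(d): forbidden (ΔS).
(c)–(e): forbidden (parity, ΔS).
(d)–(e): allowed.
Allowed pairs: 3 of 10.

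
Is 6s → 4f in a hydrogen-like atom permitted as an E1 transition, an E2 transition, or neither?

neither

Δl = 3 − 0 = +3; l_i + l_f = 3.
E1 (Δl = ±1): not satisfied.
E2 (Δl = 0,±2, l_i+l_f ≥ 2): not satisfied.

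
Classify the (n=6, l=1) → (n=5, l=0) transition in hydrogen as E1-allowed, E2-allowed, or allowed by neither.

E1

Δl = 0 − 1 = -1; l_i + l_f = 1.
E1 (Δl = ±1): satisfied.
E2 (Δl = 0,±2, l_i+l_f ≥ 2): not satisfied.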